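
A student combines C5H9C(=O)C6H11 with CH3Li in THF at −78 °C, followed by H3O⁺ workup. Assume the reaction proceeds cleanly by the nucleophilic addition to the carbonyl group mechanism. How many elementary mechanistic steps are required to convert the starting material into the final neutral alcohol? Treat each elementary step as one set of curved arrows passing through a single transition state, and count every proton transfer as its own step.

Step 1: A lone pair / filled orbital on the carbanion-like carbon of CH3Li attacks the electrophilic carbonyl carbon; the π(C=O) electrons shift onto oxygen, producing a tetrahedral alkoxide intermediate.
Step 2: On H3O⁺ workup the alkoxide oxygen is protonated, giving an alcohol.
Total: 2 elementary steps.

2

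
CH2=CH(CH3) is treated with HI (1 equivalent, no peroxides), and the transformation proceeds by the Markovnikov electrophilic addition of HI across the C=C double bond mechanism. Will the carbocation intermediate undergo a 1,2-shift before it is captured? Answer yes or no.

The first-formed carbocation is secondary.
No single 1,2-shift to an adjacent carbon would produce a more-substituted cation than the one already present, so no rearrangement occurs.

no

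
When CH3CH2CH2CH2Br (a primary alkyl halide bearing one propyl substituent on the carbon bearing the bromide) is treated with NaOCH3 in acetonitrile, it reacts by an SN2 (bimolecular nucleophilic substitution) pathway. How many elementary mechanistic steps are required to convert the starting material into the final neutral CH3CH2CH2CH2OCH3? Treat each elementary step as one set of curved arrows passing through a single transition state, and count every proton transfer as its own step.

Step 1: CH3O⁻ attacks the back face of the α-carbon while Br⁻ departs with the C–Br bonding pair — a single concerted displacement through a pentacoordinate transition state.
Total: 1 elementary step.

1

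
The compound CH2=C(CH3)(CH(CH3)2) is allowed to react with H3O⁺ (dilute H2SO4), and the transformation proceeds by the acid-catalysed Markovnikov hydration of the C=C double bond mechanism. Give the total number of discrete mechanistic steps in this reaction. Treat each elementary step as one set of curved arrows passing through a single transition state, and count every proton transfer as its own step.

Step 1: The π electrons of the C=C bond attack a proton of H3O⁺; Markovnikov addition places the new C–H on the less-substituted alkene carbon, so the positive charge ends up on the more-substituted carbon — a tertiary carbocation. H2O is released.
(No 1,2-shift: no single shift to an adjacent carbon would give a more stable cation.)
Step 2: Nucleophilic capture of the cation by H2O produces the protonated alcohol (an oxonium ion).
Step 3: Proton transfer from the O–H of the oxonium ion to H2O completes the catalytic cycle and yields the alcohol.
Total: 3 elementary steps.

3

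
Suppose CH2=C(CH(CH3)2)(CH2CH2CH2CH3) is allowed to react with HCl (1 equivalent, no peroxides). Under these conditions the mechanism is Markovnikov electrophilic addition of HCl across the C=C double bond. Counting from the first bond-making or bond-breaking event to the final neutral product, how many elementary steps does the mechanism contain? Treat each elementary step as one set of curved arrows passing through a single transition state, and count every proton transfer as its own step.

2

Step 1: Electrophilic addition begins with the π(C=C) electrons forming a bond to the proton of HCl. Following Markovnikov's rule, the resulting cation is tertiary. The H–Cl bond breaks heterolytically, releasing Cl⁻.
(No 1,2-shift: no single shift to an adjacent carbon would give a more stable cation.)
Step 2: Cl⁻ captures the cation: a lone pair on Cl⁻ fills the empty p orbital, producing the alkyl halide product.
Total: 2 elementary steps.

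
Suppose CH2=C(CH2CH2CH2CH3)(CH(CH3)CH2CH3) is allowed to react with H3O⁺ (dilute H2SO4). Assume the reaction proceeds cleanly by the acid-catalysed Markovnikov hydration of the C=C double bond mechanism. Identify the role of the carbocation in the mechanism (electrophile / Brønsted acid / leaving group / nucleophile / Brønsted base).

Step 2: Nucleophilic capture of the cation by H2O produces the protonated alcohol (an oxonium ion).
The carbocation accepts an electron pair into an empty or π* orbital — it is the electrophile.

electrophile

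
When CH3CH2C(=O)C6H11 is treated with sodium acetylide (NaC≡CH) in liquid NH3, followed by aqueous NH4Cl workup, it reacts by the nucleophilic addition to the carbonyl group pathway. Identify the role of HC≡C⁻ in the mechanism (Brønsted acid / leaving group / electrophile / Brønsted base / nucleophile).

nucleophile

Step 1: A lone pair / filled orbital on HC≡C⁻ attacks the electrophilic carbonyl carbon; the π(C=O) electrons shift onto oxygen, producing a tetrahedral alkoxide intermediate.
HC≡C⁻ donates an electron pair to form a new σ-bond to carbon — it is the nucleophile.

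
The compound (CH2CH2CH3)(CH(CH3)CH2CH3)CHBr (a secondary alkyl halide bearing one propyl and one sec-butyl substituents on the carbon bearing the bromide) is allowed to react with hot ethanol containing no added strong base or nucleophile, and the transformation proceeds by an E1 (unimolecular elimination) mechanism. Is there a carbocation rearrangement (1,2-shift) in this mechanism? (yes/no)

yes

The first-formed carbocation is secondary.
The adjacent sec-butyl carbon already bears 2 other carbon substituents and has a hydrogen to migrate; after a 1,2-hydride shift from that carbon the positive charge sits on a tertiary centre.
Tertiary is more stable than secondary, so the shift occurs.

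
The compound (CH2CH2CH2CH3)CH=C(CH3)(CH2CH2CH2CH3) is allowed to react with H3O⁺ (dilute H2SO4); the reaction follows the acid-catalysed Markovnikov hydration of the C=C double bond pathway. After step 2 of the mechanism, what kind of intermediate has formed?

Step 1: The π electrons of the C=C bond attack a proton of H3O⁺; Markovnikov addition places the new C–H on the less-substituted alkene carbon, so the positive charge ends up on the more-substituted carbon — a tertiary carbocation. H2O is released.
Step 2: A lone pair on the oxygen of H2O attacks the carbocation, forming a C–O bond and an oxonium ion (a protonated alcohol).
After step 2 the species present is an oxonium ion.

oxonium ion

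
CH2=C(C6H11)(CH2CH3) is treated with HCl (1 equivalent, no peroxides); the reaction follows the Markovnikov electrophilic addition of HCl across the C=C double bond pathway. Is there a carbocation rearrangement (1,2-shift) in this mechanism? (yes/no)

no

The first-formed carbocation is tertiary.
No single 1,2-shift to an adjacent carbon would produce a more-substituted cation than the one already present, so no rearrangement occurs.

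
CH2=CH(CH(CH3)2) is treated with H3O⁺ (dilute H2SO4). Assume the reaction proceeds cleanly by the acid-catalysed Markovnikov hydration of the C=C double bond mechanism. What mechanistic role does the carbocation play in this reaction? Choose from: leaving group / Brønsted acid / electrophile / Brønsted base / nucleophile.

Step 3: Nucleophilic capture of the cation by H2O produces the protonated alcohol (an oxonium ion).
The carbocation accepts an electron pair into an empty or π* orbital — it is the electrophile.

electrophile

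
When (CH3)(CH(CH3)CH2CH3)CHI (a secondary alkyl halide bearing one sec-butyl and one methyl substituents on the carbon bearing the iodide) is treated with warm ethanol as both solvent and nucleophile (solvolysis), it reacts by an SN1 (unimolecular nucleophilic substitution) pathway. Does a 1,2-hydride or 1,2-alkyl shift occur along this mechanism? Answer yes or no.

yes

The first-formed carbocation is secondary.
The adjacent sec-butyl carbon already bears 2 other carbon substituents and has a hydrogen to migrate; after a 1,2-hydride shift from that carbon the positive charge sits on a tertiary centre.
Tertiary is more stable than secondary, so the shift occurs.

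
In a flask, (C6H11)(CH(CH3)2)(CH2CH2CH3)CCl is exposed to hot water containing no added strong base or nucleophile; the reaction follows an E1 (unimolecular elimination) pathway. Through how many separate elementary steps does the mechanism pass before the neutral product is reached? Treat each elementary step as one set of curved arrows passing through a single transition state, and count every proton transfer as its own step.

Step 1: Unassisted departure of Cl⁻ (taking the C–Cl bonding pair) generates a tertiary carbocation.
(No 1,2-shift: no single shift to an adjacent carbon would give a more stable cation.)
Step 2: Loss of a β-proton to a water molecule of the solvent: the C–H bonding pair collapses toward the cationic carbon to form the C=C π bond, yielding the alkene.
Total: 2 elementary steps.

2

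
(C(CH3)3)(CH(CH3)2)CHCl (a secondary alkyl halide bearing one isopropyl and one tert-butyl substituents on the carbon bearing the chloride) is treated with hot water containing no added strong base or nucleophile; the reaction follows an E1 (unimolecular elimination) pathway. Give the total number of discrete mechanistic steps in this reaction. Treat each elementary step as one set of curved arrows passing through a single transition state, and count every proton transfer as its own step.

Step 1: Rate-determining heterolysis of the C–Cl bond gives Cl⁻ and a secondary carbocation.
Step 2: A hydride (H with its bonding pair) migrates from the adjacent isopropyl carbon to the cationic centre — a 1,2-hydride shift — upgrading the secondary cation to a tertiary one.
Step 3: A water molecule (solvent) deprotonates a β-carbon; as the C–H bond breaks, those electrons form the new alkene π bond.
Total: 3 elementary steps.

3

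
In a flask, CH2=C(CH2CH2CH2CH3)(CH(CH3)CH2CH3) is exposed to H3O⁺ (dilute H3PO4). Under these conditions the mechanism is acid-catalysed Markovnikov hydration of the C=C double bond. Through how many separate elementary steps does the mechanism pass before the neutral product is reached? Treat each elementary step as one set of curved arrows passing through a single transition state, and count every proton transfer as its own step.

3

Step 1: Protonation of the alkene by H3O⁺: the π bond acts as the nucleophile and picks up H⁺, giving the more stable (Markovnikov) tertiary carbocation. H2O is released.
(No 1,2-shift: no single shift to an adjacent carbon would give a more stable cation.)
Step 2: A lone pair on the oxygen of H2O attacks the carbocation, forming a C–O bond and an oxonium ion (a protonated alcohol).
Step 3: H2O removes a proton from the oxonium oxygen, regenerating H3O⁺ and giving the neutral alcohol.
Total: 3 elementary steps.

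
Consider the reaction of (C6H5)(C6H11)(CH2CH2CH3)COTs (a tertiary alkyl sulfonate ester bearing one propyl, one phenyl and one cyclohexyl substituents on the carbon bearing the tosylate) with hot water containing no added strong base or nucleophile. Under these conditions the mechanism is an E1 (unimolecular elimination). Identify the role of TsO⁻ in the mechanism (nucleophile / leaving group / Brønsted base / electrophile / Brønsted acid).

Step 1: Ionisation: the C–O σ-bond cleaves heterolytically; both bonding electrons depart with TsO⁻, leaving a tertiary carbocation at the α-carbon.
TsO⁻ departs with both electrons of the breaking σ-bond — that is the definition of a leaving group.

leaving group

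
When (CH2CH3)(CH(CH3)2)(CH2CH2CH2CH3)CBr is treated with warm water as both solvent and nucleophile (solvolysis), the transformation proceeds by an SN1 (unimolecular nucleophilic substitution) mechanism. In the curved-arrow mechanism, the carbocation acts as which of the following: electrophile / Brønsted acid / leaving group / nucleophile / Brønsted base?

Step 2: Nucleophilic capture: the oxygen of H2O bonds to the cationic carbon, producing an oxonium-ion intermediate.
The carbocation accepts an electron pair into an empty or π* orbital — it is the electrophile.

electrophile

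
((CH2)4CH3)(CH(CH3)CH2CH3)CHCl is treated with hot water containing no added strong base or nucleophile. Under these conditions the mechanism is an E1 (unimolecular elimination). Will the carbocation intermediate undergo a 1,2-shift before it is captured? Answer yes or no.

The first-formed carbocation is secondary.
The adjacent sec-butyl carbon already bears 2 other carbon substituents and has a hydrogen to migrate; after a 1,2-hydride shift from that carbon the positive charge sits on a tertiary centre.
Tertiary is more stable than secondary, so the shift occurs.

yes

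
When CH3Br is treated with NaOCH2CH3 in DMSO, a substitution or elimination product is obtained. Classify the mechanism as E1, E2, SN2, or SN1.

SN2

Conditions: a methyl substrate with a strong nucleophile in the polar aprotic solvent DMSO.
These conditions are the textbook signature of the SN2 pathway.
An unhindered substrate with a strong nucleophile in a polar aprotic solvent favours one-step backside displacement.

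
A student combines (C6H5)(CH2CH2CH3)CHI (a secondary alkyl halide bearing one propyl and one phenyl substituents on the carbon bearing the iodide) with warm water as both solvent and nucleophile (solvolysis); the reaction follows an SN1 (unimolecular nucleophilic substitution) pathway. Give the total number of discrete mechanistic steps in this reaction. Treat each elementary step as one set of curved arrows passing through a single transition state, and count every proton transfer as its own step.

3

Step 1: The C–I bond breaks with both electrons going to the iodide; I⁻ leaves and a secondary carbocation remains.
(No 1,2-shift: no single shift to an adjacent carbon would give a more stable cation.)
Step 2: A lone pair on the oxygen of H2O attacks the carbocation, forming a new C–O σ-bond and an oxonium ion.
Step 3: Proton transfer from the O–H of the oxonium ion to a solvent molecule delivers the neutral alcohol.
Total: 3 elementary steps.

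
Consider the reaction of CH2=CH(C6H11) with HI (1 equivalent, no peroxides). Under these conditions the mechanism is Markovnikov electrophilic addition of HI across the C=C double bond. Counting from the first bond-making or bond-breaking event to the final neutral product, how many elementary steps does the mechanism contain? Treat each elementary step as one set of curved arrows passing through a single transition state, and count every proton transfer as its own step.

3

Step 1: Electrophilic addition begins with the π(C=C) electrons forming a bond to the proton of HI. Following Markovnikov's rule, the resulting cation is secondary. The H–I bond breaks heterolytically, releasing I⁻.
Step 2: A 1,2-hydride shift from the adjacent cyclohexyl carbon moves the positive charge from the secondary centre to an adjacent carbon, generating a more stable tertiary carbocation.
Step 3: Nucleophilic attack by I⁻ on the carbocation completes the addition, giving R–I.
Total: 3 elementary steps.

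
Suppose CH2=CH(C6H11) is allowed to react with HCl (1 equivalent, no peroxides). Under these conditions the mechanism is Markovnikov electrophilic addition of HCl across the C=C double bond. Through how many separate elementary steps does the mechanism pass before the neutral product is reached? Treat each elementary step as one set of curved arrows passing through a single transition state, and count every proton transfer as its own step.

3

Step 1: Protonation of the alkene by HCl: the π bond acts as the nucleophile and picks up H⁺, giving the more stable (Markovnikov) secondary carbocation. The H–Cl bond breaks heterolytically, releasing Cl⁻.
Step 2: A 1,2-hydride shift from the adjacent cyclohexyl carbon moves the positive charge from the secondary centre to an adjacent carbon, generating a more stable tertiary carbocation.
Step 3: Cl⁻ captures the cation: a lone pair on Cl⁻ fills the empty p orbital, producing the alkyl halide product.
Total: 3 elementary steps.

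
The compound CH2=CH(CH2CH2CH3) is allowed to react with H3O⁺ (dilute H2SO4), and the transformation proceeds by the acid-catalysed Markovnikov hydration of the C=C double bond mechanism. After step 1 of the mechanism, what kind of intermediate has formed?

secondary carbocation

Step 1: The π electrons of the C=C bond attack a proton of H3O⁺; Markovnikov addition places the new C–H on the less-substituted alkene carbon, so the positive charge ends up on the more-substituted carbon — a secondary carbocation. H2O is released.
After step 1 the species present is a secondary carbocation.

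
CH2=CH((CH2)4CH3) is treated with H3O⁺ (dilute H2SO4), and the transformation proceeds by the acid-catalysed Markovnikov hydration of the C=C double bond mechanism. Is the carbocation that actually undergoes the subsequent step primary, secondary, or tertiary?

Step 1: The π electrons of the C=C bond attack a proton of H3O⁺; Markovnikov addition places the new C–H on the less-substituted alkene carbon, so the positive charge ends up on the more-substituted carbon — a secondary carbocation. H2O is released.
No single 1,2-shift to an adjacent carbon would give a more-substituted cation, so no rearrangement occurs.

secondary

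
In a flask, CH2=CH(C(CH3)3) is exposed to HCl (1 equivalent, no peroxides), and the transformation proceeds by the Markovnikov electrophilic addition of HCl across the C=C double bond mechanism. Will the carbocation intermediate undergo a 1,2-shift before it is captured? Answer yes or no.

yes

The first-formed carbocation is secondary.
The adjacent tert-butyl carbon has no hydrogen but bears methyl groups; migration of one methyl with its bonding pair (a 1,2-methyl shift) places the charge on a tertiary centre.
Tertiary is more stable than secondary, so the shift occurs.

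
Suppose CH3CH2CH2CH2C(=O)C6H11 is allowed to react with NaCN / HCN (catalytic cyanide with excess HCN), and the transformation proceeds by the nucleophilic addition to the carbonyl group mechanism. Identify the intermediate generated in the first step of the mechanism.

Step 1: Nucleophilic addition: CN⁻ adds to the carbonyl carbon, pushing the π(C=O) electron pair onto oxygen and giving a tetrahedral alkoxide.
After step 1 the species present is a tetrahedral alkoxide intermediate.

tetrahedral alkoxide intermediate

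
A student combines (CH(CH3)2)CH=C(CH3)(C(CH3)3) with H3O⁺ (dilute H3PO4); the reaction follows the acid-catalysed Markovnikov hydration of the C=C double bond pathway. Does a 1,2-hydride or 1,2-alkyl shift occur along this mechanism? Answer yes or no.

no

The first-formed carbocation is tertiary.
No single 1,2-shift to an adjacent carbon would produce a more-substituted cation than the one already present, so no rearrangement occurs.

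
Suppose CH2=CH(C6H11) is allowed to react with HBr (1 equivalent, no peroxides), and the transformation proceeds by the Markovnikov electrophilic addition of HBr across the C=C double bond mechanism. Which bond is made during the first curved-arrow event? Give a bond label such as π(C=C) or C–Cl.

C–H

Step 1: The π electrons of the C=C bond attack a proton of HBr; Markovnikov addition places the new C–H on the less-substituted alkene carbon, so the positive charge ends up on the more-substituted carbon — a secondary carbocation. The H–Br bond breaks heterolytically, releasing Br⁻.
The bond formed in this step is the C–H bond.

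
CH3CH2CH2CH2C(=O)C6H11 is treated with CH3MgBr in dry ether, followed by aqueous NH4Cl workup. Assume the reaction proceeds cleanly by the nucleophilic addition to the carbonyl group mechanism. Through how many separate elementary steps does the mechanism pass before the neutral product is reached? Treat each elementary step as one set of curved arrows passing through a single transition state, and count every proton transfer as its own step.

Step 1: A lone pair / filled orbital on the carbanion-like carbon of CH3MgBr attacks the electrophilic carbonyl carbon; the π(C=O) electrons shift onto oxygen, producing a tetrahedral alkoxide intermediate.
Step 2: Protonation of the alkoxide by aqueous NH4Cl workup furnishes an alcohol.
Total: 2 elementary steps.

2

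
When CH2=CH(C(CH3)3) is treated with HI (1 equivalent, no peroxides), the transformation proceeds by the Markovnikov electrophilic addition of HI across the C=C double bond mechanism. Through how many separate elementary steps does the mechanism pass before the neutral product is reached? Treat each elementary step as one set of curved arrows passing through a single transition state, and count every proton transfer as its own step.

3

Step 1: The π electrons of the C=C bond attack a proton of HI; Markovnikov addition places the new C–H on the less-substituted alkene carbon, so the positive charge ends up on the more-substituted carbon — a secondary carbocation. The H–I bond breaks heterolytically, releasing I⁻.
Step 2: Carbocation rearrangement: a 1,2-methyl shift from the adjacent tert-butyl carbon converts the initially-formed secondary cation into the more stable tertiary cation.
Step 3: The I⁻ anion donates a lone pair to the carbocation, forming the new C–I σ-bond and giving the neutral alkyl halide.
Total: 3 elementary steps.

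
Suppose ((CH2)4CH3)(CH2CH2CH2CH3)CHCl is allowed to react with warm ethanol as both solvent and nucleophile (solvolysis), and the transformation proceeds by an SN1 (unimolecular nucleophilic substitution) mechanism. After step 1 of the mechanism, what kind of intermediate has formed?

secondary carbocation

Step 1: Rate-determining heterolysis of the C–Cl bond gives Cl⁻ and a secondary carbocation.
After step 1 the species present is a secondary carbocation.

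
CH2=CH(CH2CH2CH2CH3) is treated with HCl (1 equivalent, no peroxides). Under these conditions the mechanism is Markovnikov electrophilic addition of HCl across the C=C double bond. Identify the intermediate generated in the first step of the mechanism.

Step 1: The π electrons of the C=C bond attack a proton of HCl; Markovnikov addition places the new C–H on the less-substituted alkene carbon, so the positive charge ends up on the more-substituted carbon — a secondary carbocation. The H–Cl bond breaks heterolytically, releasing Cl⁻.
After step 1 the species present is a secondary carbocation.

secondary carbocation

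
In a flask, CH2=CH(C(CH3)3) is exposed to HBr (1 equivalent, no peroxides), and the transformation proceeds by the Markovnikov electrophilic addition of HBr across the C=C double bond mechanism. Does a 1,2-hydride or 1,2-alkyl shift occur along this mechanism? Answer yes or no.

yes

The first-formed carbocation is secondary.
The adjacent tert-butyl carbon has no hydrogen but bears methyl groups; migration of one methyl with its bonding pair (a 1,2-methyl shift) places the charge on a tertiary centre.
Tertiary is more stable than secondary, so the shift occurs.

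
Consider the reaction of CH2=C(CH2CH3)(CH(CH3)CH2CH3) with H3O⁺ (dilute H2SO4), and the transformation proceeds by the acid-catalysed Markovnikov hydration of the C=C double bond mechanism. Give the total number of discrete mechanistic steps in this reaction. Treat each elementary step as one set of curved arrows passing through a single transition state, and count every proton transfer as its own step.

3

Step 1: Electrophilic addition begins with the π(C=C) electrons forming a bond to the proton of H3O⁺. Following Markovnikov's rule, the resulting cation is tertiary. H2O is released.
(No 1,2-shift: no single shift to an adjacent carbon would give a more stable cation.)
Step 2: Nucleophilic capture of the cation by H2O produces the protonated alcohol (an oxonium ion).
Step 3: H2O removes a proton from the oxonium oxygen, regenerating H3O⁺ and giving the neutral alcohol.
Total: 3 elementary steps.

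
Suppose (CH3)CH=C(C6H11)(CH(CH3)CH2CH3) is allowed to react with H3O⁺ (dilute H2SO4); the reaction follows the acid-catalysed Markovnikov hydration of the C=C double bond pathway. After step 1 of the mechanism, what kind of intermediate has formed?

tertiary carbocation

Step 1: Electrophilic addition begins with the π(C=C) electrons forming a bond to the proton of H3O⁺. Following Markovnikov's rule, the resulting cation is tertiary. H2O is released.
After step 1 the species present is a tertiary carbocation.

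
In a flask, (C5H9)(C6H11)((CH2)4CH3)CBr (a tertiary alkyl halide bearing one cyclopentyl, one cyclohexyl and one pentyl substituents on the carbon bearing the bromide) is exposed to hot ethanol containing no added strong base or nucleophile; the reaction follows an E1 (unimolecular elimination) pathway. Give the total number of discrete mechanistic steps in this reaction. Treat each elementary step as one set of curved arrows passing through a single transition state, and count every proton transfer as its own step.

Step 1: The C–Br bond breaks with both electrons going to the bromide; Br⁻ leaves and a tertiary carbocation remains.
(No 1,2-shift: no single shift to an adjacent carbon would give a more stable cation.)
Step 2: An ethanol molecule (solvent) deprotonates a β-carbon; as the C–H bond breaks, those electrons form the new alkene π bond.
Total: 2 elementary steps.

2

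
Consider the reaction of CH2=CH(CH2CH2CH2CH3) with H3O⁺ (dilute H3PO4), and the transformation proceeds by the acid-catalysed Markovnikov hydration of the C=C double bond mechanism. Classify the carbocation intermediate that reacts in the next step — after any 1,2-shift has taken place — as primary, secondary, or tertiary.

secondary

Step 1: Electrophilic addition begins with the π(C=C) electrons forming a bond to the proton of H3O⁺. Following Markovnikov's rule, the resulting cation is secondary. H2O is released.
No single 1,2-shift to an adjacent carbon would give a more-substituted cation, so no rearrangement occurs.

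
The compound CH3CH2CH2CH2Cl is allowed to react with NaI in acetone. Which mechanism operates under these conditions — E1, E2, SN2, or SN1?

Conditions: a primary substrate with a strong nucleophile in the polar aprotic solvent acetone.
These conditions are the textbook signature of the SN2 pathway.
An unhindered substrate with a strong nucleophile in a polar aprotic solvent favours one-step backside displacement.

SN2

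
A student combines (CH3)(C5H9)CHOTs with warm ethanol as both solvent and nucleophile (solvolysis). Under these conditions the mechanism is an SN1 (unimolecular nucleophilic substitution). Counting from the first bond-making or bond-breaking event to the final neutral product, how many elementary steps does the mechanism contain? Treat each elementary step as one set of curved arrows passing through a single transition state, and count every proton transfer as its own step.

Step 1: Ionisation: the C–O σ-bond cleaves heterolytically; both bonding electrons depart with TsO⁻, leaving a secondary carbocation at the α-carbon.
Step 2: A hydride (H with its bonding pair) migrates from the adjacent cyclopentyl carbon to the cationic centre — a 1,2-hydride shift — upgrading the secondary cation to a tertiary one.
Step 3: CH3CH2OH donates an oxygen lone pair into the empty p orbital of the cation, giving a protonated ether (an oxonium ion).
Step 4: Proton transfer from the O–H of the oxonium ion to a solvent molecule delivers the neutral ether.
Total: 4 elementary steps.

4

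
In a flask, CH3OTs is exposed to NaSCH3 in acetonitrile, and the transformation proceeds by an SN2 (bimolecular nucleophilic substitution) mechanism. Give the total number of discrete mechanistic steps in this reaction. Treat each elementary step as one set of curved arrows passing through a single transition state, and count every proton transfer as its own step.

1

Step 1: Backside attack by CH3S⁻ on the carbon bearing the tosylate: the new C–S bond forms as the C–O bond breaks, with Walden inversion at carbon.
Total: 1 elementary step.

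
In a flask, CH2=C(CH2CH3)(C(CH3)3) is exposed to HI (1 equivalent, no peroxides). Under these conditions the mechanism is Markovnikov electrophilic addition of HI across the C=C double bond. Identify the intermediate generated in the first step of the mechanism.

Step 1: Electrophilic addition begins with the π(C=C) electrons forming a bond to the proton of HI. Following Markovnikov's rule, the resulting cation is tertiary. The H–I bond breaks heterolytically, releasing I⁻.
After step 1 the species present is a tertiary carbocation.

tertiary carbocation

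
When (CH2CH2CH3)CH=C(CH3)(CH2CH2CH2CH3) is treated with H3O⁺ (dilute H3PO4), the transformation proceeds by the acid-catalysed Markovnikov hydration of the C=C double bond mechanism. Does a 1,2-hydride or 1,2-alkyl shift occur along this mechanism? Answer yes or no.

The first-formed carbocation is tertiary.
No single 1,2-shift to an adjacent carbon would produce a more-substituted cation than the one already present, so no rearrangement occurs.

no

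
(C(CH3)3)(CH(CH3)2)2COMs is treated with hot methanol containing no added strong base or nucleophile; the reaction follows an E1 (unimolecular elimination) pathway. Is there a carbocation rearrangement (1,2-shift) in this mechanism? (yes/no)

The first-formed carbocation is tertiary.
No single 1,2-shift to an adjacent carbon would produce a more-substituted cation than the one already present, so no rearrangement occurs.

no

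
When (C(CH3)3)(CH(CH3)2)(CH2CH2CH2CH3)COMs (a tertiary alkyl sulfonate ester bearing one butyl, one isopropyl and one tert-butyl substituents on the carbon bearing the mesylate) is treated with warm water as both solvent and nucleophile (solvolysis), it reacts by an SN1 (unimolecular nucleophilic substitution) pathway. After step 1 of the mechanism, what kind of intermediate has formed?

Step 1: Unassisted departure of MsO⁻ (taking the C–O bonding pair) generates a tertiary carbocation.
After step 1 the species present is a tertiary carbocation.

tertiary carbocation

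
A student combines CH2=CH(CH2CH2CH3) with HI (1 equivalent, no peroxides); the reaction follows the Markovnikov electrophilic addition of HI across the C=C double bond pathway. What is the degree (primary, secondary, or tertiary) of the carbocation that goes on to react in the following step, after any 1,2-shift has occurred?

Step 1: Electrophilic addition begins with the π(C=C) electrons forming a bond to the proton of HI. Following Markovnikov's rule, the resulting cation is secondary. The H–I bond breaks heterolytically, releasing I⁻.
No single 1,2-shift to an adjacent carbon would give a more-substituted cation, so no rearrangement occurs.

secondary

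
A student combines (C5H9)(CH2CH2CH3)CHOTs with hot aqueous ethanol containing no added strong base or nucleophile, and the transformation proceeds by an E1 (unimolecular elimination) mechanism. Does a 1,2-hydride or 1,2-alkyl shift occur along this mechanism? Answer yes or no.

yes

The first-formed carbocation is secondary.
The adjacent cyclopentyl carbon already bears 2 other carbon substituents and has a hydrogen to migrate; after a 1,2-hydride shift from that carbon the positive charge sits on a tertiary centre.
Tertiary is more stable than secondary, so the shift occurs.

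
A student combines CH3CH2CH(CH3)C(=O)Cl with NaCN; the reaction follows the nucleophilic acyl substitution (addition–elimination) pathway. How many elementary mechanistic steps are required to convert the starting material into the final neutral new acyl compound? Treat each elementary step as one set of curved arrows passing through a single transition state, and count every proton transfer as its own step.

2

Step 1: Nucleophilic addition of CN⁻ to the acyl carbon breaks the π(C=O) bond and yields a tetrahedral, anionic intermediate.
Step 2: Collapse of the tetrahedral intermediate: the alkoxide oxygen pushes its lone pair back to re-form C=O while Cl⁻ leaves.
Total: 2 elementary steps.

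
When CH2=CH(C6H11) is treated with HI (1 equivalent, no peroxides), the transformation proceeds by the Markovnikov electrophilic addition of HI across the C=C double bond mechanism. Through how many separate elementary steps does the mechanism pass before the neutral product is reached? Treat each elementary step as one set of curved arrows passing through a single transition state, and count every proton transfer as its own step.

3

Step 1: The π electrons of the C=C bond attack a proton of HI; Markovnikov addition places the new C–H on the less-substituted alkene carbon, so the positive charge ends up on the more-substituted carbon — a secondary carbocation. The H–I bond breaks heterolytically, releasing I⁻.
Step 2: Carbocation rearrangement: a 1,2-hydride shift from the adjacent cyclohexyl carbon converts the initially-formed secondary cation into the more stable tertiary cation.
Step 3: Nucleophilic attack by I⁻ on the carbocation completes the addition, giving R–I.
Total: 3 elementary steps.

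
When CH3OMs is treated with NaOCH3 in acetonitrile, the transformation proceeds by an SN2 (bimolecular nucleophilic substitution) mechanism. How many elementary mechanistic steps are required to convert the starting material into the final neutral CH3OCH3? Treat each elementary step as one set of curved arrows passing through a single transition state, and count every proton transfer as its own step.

Step 1: Backside attack by CH3O⁻ on the carbon bearing the mesylate: the new C–O bond forms as the C–O bond breaks, with Walden inversion at carbon.
Total: 1 elementary step.

1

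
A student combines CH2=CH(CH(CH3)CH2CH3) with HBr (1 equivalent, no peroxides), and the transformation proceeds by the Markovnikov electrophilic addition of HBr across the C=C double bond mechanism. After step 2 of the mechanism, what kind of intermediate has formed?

Step 1: The π electrons of the C=C bond attack a proton of HBr; Markovnikov addition places the new C–H on the less-substituted alkene carbon, so the positive charge ends up on the more-substituted carbon — a secondary carbocation. The H–Br bond breaks heterolytically, releasing Br⁻.
Step 2: A 1,2-hydride shift from the adjacent sec-butyl carbon moves the positive charge from the secondary centre to an adjacent carbon, generating a more stable tertiary carbocation.
After step 2 the species present is a tertiary carbocation.

tertiary carbocation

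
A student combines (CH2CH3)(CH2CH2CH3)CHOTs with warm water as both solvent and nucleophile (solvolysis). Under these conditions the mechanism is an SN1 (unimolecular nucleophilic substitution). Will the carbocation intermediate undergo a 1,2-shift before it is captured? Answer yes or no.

no

The first-formed carbocation is secondary.
No single 1,2-shift to an adjacent carbon would produce a more-substituted cation than the one already present, so no rearrangement occurs.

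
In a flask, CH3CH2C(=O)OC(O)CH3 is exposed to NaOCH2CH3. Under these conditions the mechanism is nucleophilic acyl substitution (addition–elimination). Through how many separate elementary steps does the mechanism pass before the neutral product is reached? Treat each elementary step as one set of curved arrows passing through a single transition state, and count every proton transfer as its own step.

Step 1: A lone pair on the O of CH3CH2O⁻ attacks the electrophilic acyl carbon; the π(C=O) electrons move onto oxygen, giving a tetrahedral intermediate.
Step 2: Elimination step: re-formation of the carbonyl π bond drives out CH3CO2⁻, giving the new acyl compound.
Total: 2 elementary steps.

2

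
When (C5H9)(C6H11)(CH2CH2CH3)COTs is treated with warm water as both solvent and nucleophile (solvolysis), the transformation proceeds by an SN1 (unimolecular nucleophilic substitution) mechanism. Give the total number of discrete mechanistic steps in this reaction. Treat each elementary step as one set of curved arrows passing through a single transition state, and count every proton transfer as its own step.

Step 1: The C–O bond breaks with both electrons going to the tosylate; TsO⁻ leaves and a tertiary carbocation remains.
(No 1,2-shift: no single shift to an adjacent carbon would give a more stable cation.)
Step 2: H2O donates an oxygen lone pair into the empty p orbital of the cation, giving a protonated alcohol (an oxonium ion).
Step 3: Proton transfer from the O–H of the oxonium ion to a solvent molecule delivers the neutral alcohol.
Total: 3 elementary steps.

3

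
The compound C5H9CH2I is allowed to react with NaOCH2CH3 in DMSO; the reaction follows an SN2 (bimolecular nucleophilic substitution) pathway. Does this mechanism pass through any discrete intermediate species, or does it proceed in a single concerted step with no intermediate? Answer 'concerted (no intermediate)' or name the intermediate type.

Backside attack by CH3CH2O⁻ on the carbon bearing the iodide: the new C–O bond forms as the C–I bond breaks, with Walden inversion at carbon.
All bond changes occur in one transition state; no discrete intermediate is formed.

concerted (no intermediate)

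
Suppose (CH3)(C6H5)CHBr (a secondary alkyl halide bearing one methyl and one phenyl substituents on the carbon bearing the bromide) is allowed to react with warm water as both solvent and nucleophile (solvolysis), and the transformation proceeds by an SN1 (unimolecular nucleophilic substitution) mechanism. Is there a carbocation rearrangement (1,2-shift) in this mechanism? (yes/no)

no

The first-formed carbocation is secondary.
No single 1,2-shift to an adjacent carbon would produce a more-substituted cation than the one already present, so no rearrangement occurs.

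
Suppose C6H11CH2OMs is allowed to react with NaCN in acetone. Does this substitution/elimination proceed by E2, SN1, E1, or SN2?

Conditions: a primary substrate with a strong nucleophile in the polar aprotic solvent acetone.
These conditions are the textbook signature of the SN2 pathway.
An unhindered substrate with a strong nucleophile in a polar aprotic solvent favours one-step backside displacement.

SN2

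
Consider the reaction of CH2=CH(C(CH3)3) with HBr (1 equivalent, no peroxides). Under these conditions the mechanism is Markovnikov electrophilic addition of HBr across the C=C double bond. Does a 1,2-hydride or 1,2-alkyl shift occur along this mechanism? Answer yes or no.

yes

The first-formed carbocation is secondary.
The adjacent tert-butyl carbon has no hydrogen but bears methyl groups; migration of one methyl with its bonding pair (a 1,2-methyl shift) places the charge on a tertiary centre.
Tertiary is more stable than secondary, so the shift occurs.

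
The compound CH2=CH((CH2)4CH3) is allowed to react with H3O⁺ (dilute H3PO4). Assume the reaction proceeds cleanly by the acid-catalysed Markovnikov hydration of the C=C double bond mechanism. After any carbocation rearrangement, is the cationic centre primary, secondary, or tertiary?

Step 1: The π electrons of the C=C bond attack a proton of H3O⁺; Markovnikov addition places the new C–H on the less-substituted alkene carbon, so the positive charge ends up on the more-substituted carbon — a secondary carbocation. H2O is released.
No single 1,2-shift to an adjacent carbon would give a more-substituted cation, so no rearrangement occurs.

secondary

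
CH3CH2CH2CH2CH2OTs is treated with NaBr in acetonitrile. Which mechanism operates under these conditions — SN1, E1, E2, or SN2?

Conditions: a primary substrate with a strong nucleophile in the polar aprotic solvent acetonitrile.
These conditions are the textbook signature of the SN2 pathway.
An unhindered substrate with a strong nucleophile in a polar aprotic solvent favours one-step backside displacement.

SN2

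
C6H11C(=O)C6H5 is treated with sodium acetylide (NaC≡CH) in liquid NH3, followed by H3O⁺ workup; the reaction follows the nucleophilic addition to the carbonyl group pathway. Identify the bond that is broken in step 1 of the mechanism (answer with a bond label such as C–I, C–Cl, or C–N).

Step 1: Nucleophilic addition: HC≡C⁻ adds to the carbonyl carbon, pushing the π(C=O) electron pair onto oxygen and giving a tetrahedral alkoxide.
The bond broken in this step is the π(C=O) bond.

π(C=O)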